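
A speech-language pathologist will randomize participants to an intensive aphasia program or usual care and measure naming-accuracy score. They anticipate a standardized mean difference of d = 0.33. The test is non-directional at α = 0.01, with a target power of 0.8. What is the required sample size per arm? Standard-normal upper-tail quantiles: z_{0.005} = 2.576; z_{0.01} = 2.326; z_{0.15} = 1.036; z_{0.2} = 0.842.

For two independent groups with equal n: n = 2·((z_{α/2} + z_β) / d)².
z_{α/2} + z_β = 2.576 + 0.842 = 3.418.
n = 2 × (3.418 / 0.33)² = 2 × 10.358² = 2 × 107.28 = 214.6.
Round up to the next whole participant.

n = 215 per group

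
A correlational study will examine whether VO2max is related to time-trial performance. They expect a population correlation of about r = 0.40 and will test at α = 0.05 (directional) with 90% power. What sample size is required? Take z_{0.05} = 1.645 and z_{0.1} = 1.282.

n = 51

Fisher's z: C = ½·ln((1+r)/(1−r)) = ½·ln(2.3333) = 0.4236.
n = ((z_{α} + z_β)/C)² + 3.
(1.645 + 1.282) / 0.4236 = 2.927 / 0.4236 = 6.910.
n = 6.910² + 3 = 47.75 + 3 = 50.7.
Round up.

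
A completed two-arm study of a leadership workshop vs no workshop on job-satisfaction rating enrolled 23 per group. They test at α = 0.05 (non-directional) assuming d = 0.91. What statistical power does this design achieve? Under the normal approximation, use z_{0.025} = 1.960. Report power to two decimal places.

power ≈ 0.87

For two equal groups, power = Φ(d·√(n/2) − z_{α/2}).
d·√(n/2) = 0.91 × √(23/2) = 0.91 × 3.391 = 3.086.
z_β = 3.086 − 1.960 = 1.126.
Power = Φ(1.126) = 0.870.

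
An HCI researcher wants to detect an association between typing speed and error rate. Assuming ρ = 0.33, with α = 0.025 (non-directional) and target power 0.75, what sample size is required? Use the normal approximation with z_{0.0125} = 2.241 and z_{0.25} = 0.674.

Fisher's z: C = ½·ln((1+r)/(1−r)) = ½·ln(1.9851) = 0.3428.
n = ((z_{α/2} + z_β)/C)² + 3.
(2.241 + 0.674) / 0.3428 = 2.915 / 0.3428 = 8.504.
n = 8.504² + 3 = 72.31 + 3 = 75.3.
Round up.

n = 76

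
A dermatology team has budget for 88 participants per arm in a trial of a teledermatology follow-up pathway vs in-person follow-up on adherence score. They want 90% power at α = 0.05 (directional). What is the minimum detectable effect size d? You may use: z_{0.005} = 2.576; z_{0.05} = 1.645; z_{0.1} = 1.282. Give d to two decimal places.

For two independent groups of n = 88 each: d_min = (z_{α} + z_β)·√(2/n).
z-sum = 1.645 + 1.282 = 2.927.
d_min = 2.927 × √(2/88) = 2.927 × 0.1508 = 0.441.

d_min ≈ 0.44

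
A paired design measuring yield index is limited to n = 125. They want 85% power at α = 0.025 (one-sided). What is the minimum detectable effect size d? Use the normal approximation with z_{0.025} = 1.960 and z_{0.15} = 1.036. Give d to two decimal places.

d_min ≈ 0.27

For a single sample (or paired design) of n = 125: d_min = (z_{α} + z_β)/√n.
z-sum = 1.960 + 1.036 = 2.996.
d_min = 2.996 / √125 = 2.996 / 11.180 = 0.268.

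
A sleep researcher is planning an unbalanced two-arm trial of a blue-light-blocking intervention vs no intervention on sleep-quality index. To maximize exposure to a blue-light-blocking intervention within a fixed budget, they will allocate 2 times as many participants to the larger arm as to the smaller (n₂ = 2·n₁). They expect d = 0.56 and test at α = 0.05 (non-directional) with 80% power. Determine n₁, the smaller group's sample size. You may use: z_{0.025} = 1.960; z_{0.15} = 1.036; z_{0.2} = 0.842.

With allocation ratio k = n₂/n₁ = 2, Var(x̄₁−x̄₂) = σ²(1/n₁ + 1/(k·n₁)) = σ²·(k+1)/(k·n₁).
So n₁ = (1 + 1/k)·((z_{α/2} + z_β)/d)² = 1.500 × (2.802/0.56)².
n₁ = 1.500 × 25.04 = 37.6.
Round up: n₁ = 38, giving n₂ = 2 × 38 = 76.

n₁ = 38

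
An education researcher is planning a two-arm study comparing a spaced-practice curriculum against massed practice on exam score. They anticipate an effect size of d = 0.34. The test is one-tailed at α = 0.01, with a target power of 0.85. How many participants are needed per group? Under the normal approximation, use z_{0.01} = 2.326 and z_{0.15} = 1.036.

For two independent groups with equal n: n = 2·((z_{α} + z_β) / d)².
z_{α} + z_β = 2.326 + 1.036 = 3.362.
n = 2 × (3.362 / 0.34)² = 2 × 9.888² = 2 × 97.78 = 195.6.
Round up to the next whole participant.

n = 196 per group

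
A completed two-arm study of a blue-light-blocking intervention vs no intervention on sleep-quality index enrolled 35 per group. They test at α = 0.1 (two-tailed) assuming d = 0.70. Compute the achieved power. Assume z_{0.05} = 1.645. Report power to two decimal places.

power ≈ 0.90

For two equal groups, power = Φ(d·√(n/2) − z_{α/2}).
d·√(n/2) = 0.70 × √(35/2) = 0.70 × 4.183 = 2.928.
z_β = 2.928 − 1.645 = 1.283.
Power = Φ(1.283) = 0.900.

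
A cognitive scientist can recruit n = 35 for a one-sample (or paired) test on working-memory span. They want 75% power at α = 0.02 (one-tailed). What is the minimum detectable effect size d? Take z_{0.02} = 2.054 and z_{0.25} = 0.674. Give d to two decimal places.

For a single sample (or paired design) of n = 35: d_min = (z_{α} + z_β)/√n.
z-sum = 2.054 + 0.674 = 2.728.
d_min = 2.728 / √35 = 2.728 / 5.916 = 0.461.

d_min ≈ 0.46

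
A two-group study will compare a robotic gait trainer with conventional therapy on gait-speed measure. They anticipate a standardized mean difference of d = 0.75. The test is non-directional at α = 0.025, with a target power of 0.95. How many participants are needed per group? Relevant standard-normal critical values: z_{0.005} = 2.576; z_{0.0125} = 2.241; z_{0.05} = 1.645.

n = 54 per group

For two independent groups with equal n: n = 2·((z_{α/2} + z_β) / d)².
z_{α/2} + z_β = 2.241 + 1.645 = 3.886.
n = 2 × (3.886 / 0.75)² = 2 × 5.181² = 2 × 26.85 = 53.7.
Round up to the next whole participant.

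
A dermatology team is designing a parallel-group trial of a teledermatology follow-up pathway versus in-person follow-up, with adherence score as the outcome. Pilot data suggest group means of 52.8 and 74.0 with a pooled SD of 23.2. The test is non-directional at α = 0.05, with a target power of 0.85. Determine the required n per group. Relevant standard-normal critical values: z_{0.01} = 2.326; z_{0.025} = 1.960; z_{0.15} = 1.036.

Cohen's d = |M₁ − M₂| / SD_pooled = |52.8 − 74.0| / 23.2 = 21.2 / 23.2 = 0.914.
For two independent groups with equal n: n = 2·((z_{α/2} + z_β) / d)².
z_{α/2} + z_β = 1.960 + 1.036 = 2.996.
n = 2 × (2.996 / 0.914)² = 2 × 3.278² = 2 × 10.74 = 21.5.
Round up to the next whole participant.

n = 22 per group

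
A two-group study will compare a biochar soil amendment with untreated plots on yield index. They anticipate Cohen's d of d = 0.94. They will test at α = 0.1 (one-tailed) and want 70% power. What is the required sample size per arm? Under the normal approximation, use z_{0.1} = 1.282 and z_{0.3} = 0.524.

n = 8 per group

For two independent groups with equal n: n = 2·((z_{α} + z_β) / d)².
z_{α} + z_β = 1.282 + 0.524 = 1.806.
n = 2 × (1.806 / 0.94)² = 2 × 1.921² = 2 × 3.69 = 7.4.
Round up to the next whole participant.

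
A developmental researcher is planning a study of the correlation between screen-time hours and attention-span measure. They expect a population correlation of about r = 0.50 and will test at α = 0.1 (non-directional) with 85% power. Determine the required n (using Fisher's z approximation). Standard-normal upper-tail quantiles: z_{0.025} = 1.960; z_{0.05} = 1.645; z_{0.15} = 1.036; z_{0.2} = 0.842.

n = 27

Fisher's z: C = ½·ln((1+r)/(1−r)) = ½·ln(3.0000) = 0.5493.
n = ((z_{α/2} + z_β)/C)² + 3.
(1.645 + 1.036) / 0.5493 = 2.681 / 0.5493 = 4.881.
n = 4.881² + 3 = 23.82 + 3 = 26.8.
Round up.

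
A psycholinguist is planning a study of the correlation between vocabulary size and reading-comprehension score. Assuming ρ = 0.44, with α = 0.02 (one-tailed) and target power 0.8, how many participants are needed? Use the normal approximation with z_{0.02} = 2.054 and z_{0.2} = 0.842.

n = 41

Fisher's z: C = ½·ln((1+r)/(1−r)) = ½·ln(2.5714) = 0.4722.
n = ((z_{α} + z_β)/C)² + 3.
(2.054 + 0.842) / 0.4722 = 2.896 / 0.4722 = 6.133.
n = 6.133² + 3 = 37.61 + 3 = 40.6.
Round up.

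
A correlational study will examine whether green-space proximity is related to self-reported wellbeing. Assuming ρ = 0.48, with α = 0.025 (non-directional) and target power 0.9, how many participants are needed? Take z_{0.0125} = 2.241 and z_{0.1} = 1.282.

Fisher's z: C = ½·ln((1+r)/(1−r)) = ½·ln(2.8462) = 0.5230.
n = ((z_{α/2} + z_β)/C)² + 3.
(2.241 + 1.282) / 0.5230 = 3.523 / 0.5230 = 6.736.
n = 6.736² + 3 = 45.38 + 3 = 48.4.
Round up.

n = 49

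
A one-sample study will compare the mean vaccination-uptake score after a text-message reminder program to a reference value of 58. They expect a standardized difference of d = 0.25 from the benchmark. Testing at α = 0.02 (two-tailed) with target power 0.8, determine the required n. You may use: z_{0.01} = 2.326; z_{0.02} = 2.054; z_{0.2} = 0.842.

For a one-sample test: n = ((z_{α/2} + z_β) / d)².
z_{α/2} + z_β = 2.326 + 0.842 = 3.168.
n = (3.168 / 0.25)² = 12.672² = 160.58.
Round up.

n = 161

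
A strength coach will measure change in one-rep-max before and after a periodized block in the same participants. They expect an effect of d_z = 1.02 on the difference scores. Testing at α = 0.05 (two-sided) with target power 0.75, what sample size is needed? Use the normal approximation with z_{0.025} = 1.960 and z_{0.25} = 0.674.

n = 7 pairs

For a paired (one-sample on differences) test: n = ((z_{α/2} + z_β) / d)².
z_{α/2} + z_β = 1.960 + 0.674 = 2.634.
n = (2.634 / 1.02)² = 2.582² = 6.67.
Round up.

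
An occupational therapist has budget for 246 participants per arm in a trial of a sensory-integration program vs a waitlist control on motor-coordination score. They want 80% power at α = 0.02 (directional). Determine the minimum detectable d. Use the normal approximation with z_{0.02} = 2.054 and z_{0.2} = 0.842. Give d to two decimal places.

For two independent groups of n = 246 each: d_min = (z_{α} + z_β)·√(2/n).
z-sum = 2.054 + 0.842 = 2.896.
d_min = 2.896 × √(2/246) = 2.896 × 0.0902 = 0.261.

d_min ≈ 0.26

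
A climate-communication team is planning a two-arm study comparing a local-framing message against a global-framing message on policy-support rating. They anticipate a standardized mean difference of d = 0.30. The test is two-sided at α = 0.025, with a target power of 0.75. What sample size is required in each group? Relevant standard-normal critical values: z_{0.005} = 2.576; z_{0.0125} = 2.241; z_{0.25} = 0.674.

For two independent groups with equal n: n = 2·((z_{α/2} + z_β) / d)².
z_{α/2} + z_β = 2.241 + 0.674 = 2.915.
n = 2 × (2.915 / 0.30)² = 2 × 9.717² = 2 × 94.41 = 188.8.
Round up to the next whole participant.

n = 189 per group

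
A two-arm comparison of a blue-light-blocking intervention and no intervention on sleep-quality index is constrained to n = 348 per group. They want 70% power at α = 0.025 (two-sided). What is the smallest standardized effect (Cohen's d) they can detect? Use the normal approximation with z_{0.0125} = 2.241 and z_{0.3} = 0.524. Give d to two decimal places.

For two independent groups of n = 348 each: d_min = (z_{α/2} + z_β)·√(2/n).
z-sum = 2.241 + 0.524 = 2.765.
d_min = 2.765 × √(2/348) = 2.765 × 0.0758 = 0.210.

d_min ≈ 0.21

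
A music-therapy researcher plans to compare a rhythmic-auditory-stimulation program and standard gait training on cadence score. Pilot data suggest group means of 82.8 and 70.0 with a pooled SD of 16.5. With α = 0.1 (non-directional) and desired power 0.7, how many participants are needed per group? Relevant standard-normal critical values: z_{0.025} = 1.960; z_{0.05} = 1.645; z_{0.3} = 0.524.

Cohen's d = |M₁ − M₂| / SD_pooled = |82.8 − 70.0| / 16.5 = 12.8 / 16.5 = 0.776.
For two independent groups with equal n: n = 2·((z_{α/2} + z_β) / d)².
z_{α/2} + z_β = 1.645 + 0.524 = 2.169.
n = 2 × (2.169 / 0.776)² = 2 × 2.795² = 2 × 7.81 = 15.6.
Round up to the next whole participant.

n = 16 per group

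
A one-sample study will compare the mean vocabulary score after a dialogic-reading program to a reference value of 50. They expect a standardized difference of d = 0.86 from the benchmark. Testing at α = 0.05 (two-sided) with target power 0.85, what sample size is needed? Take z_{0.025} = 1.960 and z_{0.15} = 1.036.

n = 13

For a one-sample test: n = ((z_{α/2} + z_β) / d)².
z_{α/2} + z_β = 1.960 + 1.036 = 2.996.
n = (2.996 / 0.86)² = 3.484² = 12.14.
Round up.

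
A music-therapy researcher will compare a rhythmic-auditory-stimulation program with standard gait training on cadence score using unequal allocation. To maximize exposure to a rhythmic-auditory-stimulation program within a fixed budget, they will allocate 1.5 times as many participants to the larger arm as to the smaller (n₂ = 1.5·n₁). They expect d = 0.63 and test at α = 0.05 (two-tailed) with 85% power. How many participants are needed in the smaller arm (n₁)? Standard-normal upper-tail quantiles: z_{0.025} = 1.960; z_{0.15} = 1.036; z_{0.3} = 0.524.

n₁ = 38

With allocation ratio k = n₂/n₁ = 1.5, Var(x̄₁−x̄₂) = σ²(1/n₁ + 1/(k·n₁)) = σ²·(k+1)/(k·n₁).
So n₁ = (1 + 1/k)·((z_{α/2} + z_β)/d)² = 1.667 × (2.996/0.63)².
n₁ = 1.667 × 22.62 = 37.7.
Round up: n₁ = 38, giving n₂ = 1.5 × 38 = 57.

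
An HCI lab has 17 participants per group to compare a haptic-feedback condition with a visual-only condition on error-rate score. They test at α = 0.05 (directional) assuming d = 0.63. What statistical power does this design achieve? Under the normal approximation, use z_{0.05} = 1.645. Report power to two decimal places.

For two equal groups, power = Φ(d·√(n/2) − z_{α}).
d·√(n/2) = 0.63 × √(17/2) = 0.63 × 2.915 = 1.837.
z_β = 1.837 − 1.645 = 0.192.
Power = Φ(0.192) = 0.576.

power ≈ 0.58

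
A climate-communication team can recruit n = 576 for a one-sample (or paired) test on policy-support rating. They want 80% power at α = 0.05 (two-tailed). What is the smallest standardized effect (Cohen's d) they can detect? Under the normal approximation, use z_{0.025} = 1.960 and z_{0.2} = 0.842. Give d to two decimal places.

For a single sample (or paired design) of n = 576: d_min = (z_{α/2} + z_β)/√n.
z-sum = 1.960 + 0.842 = 2.802.
d_min = 2.802 / √576 = 2.802 / 24.000 = 0.117.

d_min ≈ 0.12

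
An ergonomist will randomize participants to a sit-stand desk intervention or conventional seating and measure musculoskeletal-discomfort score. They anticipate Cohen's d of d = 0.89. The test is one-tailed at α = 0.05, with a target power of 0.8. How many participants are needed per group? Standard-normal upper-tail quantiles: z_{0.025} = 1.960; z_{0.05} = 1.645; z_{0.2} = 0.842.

For two independent groups with equal n: n = 2·((z_{α} + z_β) / d)².
z_{α} + z_β = 1.645 + 0.842 = 2.487.
n = 2 × (2.487 / 0.89)² = 2 × 2.794² = 2 × 7.81 = 15.6.
Round up to the next whole participant.

n = 16 per group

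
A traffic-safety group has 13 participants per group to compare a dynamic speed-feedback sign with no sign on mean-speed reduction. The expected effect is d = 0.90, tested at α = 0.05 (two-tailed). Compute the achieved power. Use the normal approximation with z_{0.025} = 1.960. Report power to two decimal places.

power ≈ 0.63

For two equal groups, power = Φ(d·√(n/2) − z_{α/2}).
d·√(n/2) = 0.90 × √(13/2) = 0.90 × 2.550 = 2.295.
z_β = 2.295 − 1.960 = 0.335.
Power = Φ(0.335) = 0.631.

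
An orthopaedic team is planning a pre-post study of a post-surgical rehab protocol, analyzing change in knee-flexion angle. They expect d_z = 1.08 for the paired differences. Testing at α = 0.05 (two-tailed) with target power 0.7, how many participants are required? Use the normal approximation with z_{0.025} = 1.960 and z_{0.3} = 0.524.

For a paired (one-sample on differences) test: n = ((z_{α/2} + z_β) / d)².
z_{α/2} + z_β = 1.960 + 0.524 = 2.484.
n = (2.484 / 1.08)² = 2.300² = 5.29.
Round up.

n = 6 pairs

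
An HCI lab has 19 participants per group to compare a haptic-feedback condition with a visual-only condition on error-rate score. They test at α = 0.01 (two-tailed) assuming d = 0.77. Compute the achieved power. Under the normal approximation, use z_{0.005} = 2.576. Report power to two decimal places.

For two equal groups, power = Φ(d·√(n/2) − z_{α/2}).
d·√(n/2) = 0.77 × √(19/2) = 0.77 × 3.082 = 2.373.
z_β = 2.373 − 2.576 = -0.203.
Power = Φ(-0.203) = 0.420.

power ≈ 0.42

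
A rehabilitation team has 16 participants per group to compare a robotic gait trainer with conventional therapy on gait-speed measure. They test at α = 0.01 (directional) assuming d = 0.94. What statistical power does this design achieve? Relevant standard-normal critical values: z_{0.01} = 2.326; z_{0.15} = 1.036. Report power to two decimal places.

power ≈ 0.63

For two equal groups, power = Φ(d·√(n/2) − z_{α}).
d·√(n/2) = 0.94 × √(16/2) = 0.94 × 2.828 = 2.659.
z_β = 2.659 − 2.326 = 0.333.
Power = Φ(0.333) = 0.630.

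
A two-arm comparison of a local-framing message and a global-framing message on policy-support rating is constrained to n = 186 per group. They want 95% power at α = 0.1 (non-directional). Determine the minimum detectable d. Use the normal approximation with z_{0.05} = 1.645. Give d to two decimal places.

For two independent groups of n = 186 each: d_min = (z_{α/2} + z_β)·√(2/n).
z-sum = 1.645 + 1.645 = 3.290.
d_min = 3.290 × √(2/186) = 3.290 × 0.1037 = 0.341.

d_min ≈ 0.34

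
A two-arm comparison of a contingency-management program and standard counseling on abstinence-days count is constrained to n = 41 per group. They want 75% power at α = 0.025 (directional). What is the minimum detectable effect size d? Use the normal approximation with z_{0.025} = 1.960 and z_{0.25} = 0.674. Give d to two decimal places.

d_min ≈ 0.58

For two independent groups of n = 41 each: d_min = (z_{α} + z_β)·√(2/n).
z-sum = 1.960 + 0.674 = 2.634.
d_min = 2.634 × √(2/41) = 2.634 × 0.2209 = 0.582.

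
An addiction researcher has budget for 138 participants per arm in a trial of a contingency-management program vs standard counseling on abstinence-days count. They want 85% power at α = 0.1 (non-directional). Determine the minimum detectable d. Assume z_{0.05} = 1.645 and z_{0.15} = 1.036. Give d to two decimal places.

d_min ≈ 0.32

For two independent groups of n = 138 each: d_min = (z_{α/2} + z_β)·√(2/n).
z-sum = 1.645 + 1.036 = 2.681.
d_min = 2.681 × √(2/138) = 2.681 × 0.1204 = 0.323.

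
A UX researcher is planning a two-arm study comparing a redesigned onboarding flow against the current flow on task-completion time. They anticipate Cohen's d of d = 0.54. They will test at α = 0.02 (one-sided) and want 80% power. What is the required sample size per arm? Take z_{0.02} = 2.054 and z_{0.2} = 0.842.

n = 58 per group

For two independent groups with equal n: n = 2·((z_{α} + z_β) / d)².
z_{α} + z_β = 2.054 + 0.842 = 2.896.
n = 2 × (2.896 / 0.54)² = 2 × 5.363² = 2 × 28.76 = 57.5.
Round up to the next whole participant.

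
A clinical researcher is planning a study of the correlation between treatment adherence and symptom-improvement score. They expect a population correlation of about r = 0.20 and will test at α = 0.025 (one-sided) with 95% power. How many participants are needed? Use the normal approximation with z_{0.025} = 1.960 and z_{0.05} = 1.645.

Fisher's z: C = ½·ln((1+r)/(1−r)) = ½·ln(1.5000) = 0.2027.
n = ((z_{α} + z_β)/C)² + 3.
(1.960 + 1.645) / 0.2027 = 3.605 / 0.2027 = 17.785.
n = 17.785² + 3 = 316.30 + 3 = 319.3.
Round up.

n = 320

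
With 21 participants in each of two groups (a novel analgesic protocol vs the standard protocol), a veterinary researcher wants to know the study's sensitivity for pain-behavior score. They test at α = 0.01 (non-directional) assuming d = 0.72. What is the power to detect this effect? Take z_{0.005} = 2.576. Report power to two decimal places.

For two equal groups, power = Φ(d·√(n/2) − z_{α/2}).
d·√(n/2) = 0.72 × √(21/2) = 0.72 × 3.240 = 2.333.
z_β = 2.333 − 2.576 = -0.243.
Power = Φ(-0.243) = 0.404.

power ≈ 0.40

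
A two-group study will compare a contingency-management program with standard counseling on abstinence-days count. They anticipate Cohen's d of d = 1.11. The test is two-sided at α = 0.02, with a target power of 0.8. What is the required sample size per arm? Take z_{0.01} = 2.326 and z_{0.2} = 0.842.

For two independent groups with equal n: n = 2·((z_{α/2} + z_β) / d)².
z_{α/2} + z_β = 2.326 + 0.842 = 3.168.
n = 2 × (3.168 / 1.11)² = 2 × 2.854² = 2 × 8.15 = 16.3.
Round up to the next whole participant.

n = 17 per group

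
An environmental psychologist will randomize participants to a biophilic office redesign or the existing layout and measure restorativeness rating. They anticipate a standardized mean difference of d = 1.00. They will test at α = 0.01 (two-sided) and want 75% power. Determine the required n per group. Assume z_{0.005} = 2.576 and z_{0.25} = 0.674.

For two independent groups with equal n: n = 2·((z_{α/2} + z_β) / d)².
z_{α/2} + z_β = 2.576 + 0.674 = 3.250.
n = 2 × (3.250 / 1.00)² = 2 × 3.250² = 2 × 10.56 = 21.1.
Round up to the next whole participant.

n = 22 per group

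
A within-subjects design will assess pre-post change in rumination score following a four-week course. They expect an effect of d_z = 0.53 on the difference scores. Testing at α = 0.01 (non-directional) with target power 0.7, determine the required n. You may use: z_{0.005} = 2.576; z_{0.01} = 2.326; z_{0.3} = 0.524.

n = 35 pairs

For a paired (one-sample on differences) test: n = ((z_{α/2} + z_β) / d)².
z_{α/2} + z_β = 2.576 + 0.524 = 3.100.
n = (3.100 / 0.53)² = 5.849² = 34.21.
Round up.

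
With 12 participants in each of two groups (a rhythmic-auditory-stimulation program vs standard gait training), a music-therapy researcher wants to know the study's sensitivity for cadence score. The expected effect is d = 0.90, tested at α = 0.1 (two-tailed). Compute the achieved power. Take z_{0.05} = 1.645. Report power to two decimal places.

power ≈ 0.71

For two equal groups, power = Φ(d·√(n/2) − z_{α/2}).
d·√(n/2) = 0.90 × √(12/2) = 0.90 × 2.449 = 2.205.
z_β = 2.205 − 1.645 = 0.560.
Power = Φ(0.560) = 0.712.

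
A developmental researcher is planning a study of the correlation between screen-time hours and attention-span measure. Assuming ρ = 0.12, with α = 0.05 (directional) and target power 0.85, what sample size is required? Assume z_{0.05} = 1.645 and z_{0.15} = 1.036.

Fisher's z: C = ½·ln((1+r)/(1−r)) = ½·ln(1.2727) = 0.1206.
n = ((z_{α} + z_β)/C)² + 3.
(1.645 + 1.036) / 0.1206 = 2.681 / 0.1206 = 22.231.
n = 22.231² + 3 = 494.20 + 3 = 497.2.
Round up.

n = 498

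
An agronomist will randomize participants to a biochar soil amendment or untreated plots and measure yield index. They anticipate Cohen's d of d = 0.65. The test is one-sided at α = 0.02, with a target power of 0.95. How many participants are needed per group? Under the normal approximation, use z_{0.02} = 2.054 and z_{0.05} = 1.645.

n = 65 per group

For two independent groups with equal n: n = 2·((z_{α} + z_β) / d)².
z_{α} + z_β = 2.054 + 1.645 = 3.699.
n = 2 × (3.699 / 0.65)² = 2 × 5.691² = 2 × 32.38 = 64.8.
Round up to the next whole participant.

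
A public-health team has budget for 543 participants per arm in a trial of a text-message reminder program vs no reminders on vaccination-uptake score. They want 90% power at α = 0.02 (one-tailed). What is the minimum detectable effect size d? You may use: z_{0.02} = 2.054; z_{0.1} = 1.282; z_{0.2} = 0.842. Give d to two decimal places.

d_min ≈ 0.20

For two independent groups of n = 543 each: d_min = (z_{α} + z_β)·√(2/n).
z-sum = 2.054 + 1.282 = 3.336.
d_min = 3.336 × √(2/543) = 3.336 × 0.0607 = 0.202.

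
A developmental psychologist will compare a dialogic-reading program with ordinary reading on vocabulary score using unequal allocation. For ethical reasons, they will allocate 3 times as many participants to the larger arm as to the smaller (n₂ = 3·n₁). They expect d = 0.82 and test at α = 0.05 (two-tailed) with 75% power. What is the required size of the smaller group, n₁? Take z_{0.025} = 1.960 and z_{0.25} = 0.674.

With allocation ratio k = n₂/n₁ = 3, Var(x̄₁−x̄₂) = σ²(1/n₁ + 1/(k·n₁)) = σ²·(k+1)/(k·n₁).
So n₁ = (1 + 1/k)·((z_{α/2} + z_β)/d)² = 1.333 × (2.634/0.82)².
n₁ = 1.333 × 10.32 = 13.8.
Round up: n₁ = 14, giving n₂ = 3 × 14 = 42.

n₁ = 14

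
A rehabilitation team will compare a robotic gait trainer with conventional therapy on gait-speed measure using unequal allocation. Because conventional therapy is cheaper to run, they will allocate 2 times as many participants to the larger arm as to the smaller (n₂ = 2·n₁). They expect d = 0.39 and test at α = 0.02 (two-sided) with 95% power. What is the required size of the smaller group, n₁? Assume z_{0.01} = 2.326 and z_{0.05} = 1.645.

n₁ = 156

With allocation ratio k = n₂/n₁ = 2, Var(x̄₁−x̄₂) = σ²(1/n₁ + 1/(k·n₁)) = σ²·(k+1)/(k·n₁).
So n₁ = (1 + 1/k)·((z_{α/2} + z_β)/d)² = 1.500 × (3.971/0.39)².
n₁ = 1.500 × 103.67 = 155.5.
Round up: n₁ = 156, giving n₂ = 2 × 156 = 312.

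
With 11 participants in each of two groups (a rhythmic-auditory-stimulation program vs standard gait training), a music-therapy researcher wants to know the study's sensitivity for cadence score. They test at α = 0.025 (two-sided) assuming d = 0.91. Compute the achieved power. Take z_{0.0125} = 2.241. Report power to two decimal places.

For two equal groups, power = Φ(d·√(n/2) − z_{α/2}).
d·√(n/2) = 0.91 × √(11/2) = 0.91 × 2.345 = 2.134.
z_β = 2.134 − 2.241 = -0.107.
Power = Φ(-0.107) = 0.457.

power ≈ 0.46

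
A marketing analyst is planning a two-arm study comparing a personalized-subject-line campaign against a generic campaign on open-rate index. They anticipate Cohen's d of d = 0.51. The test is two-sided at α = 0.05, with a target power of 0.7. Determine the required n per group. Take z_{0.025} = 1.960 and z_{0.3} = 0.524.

For two independent groups with equal n: n = 2·((z_{α/2} + z_β) / d)².
z_{α/2} + z_β = 1.960 + 0.524 = 2.484.
n = 2 × (2.484 / 0.51)² = 2 × 4.871² = 2 × 23.72 = 47.4.
Round up to the next whole participant.

n = 48 per group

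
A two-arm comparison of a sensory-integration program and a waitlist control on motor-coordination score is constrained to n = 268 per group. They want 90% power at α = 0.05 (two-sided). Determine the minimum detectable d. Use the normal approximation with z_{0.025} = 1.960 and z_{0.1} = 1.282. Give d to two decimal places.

For two independent groups of n = 268 each: d_min = (z_{α/2} + z_β)·√(2/n).
z-sum = 1.960 + 1.282 = 3.242.
d_min = 3.242 × √(2/268) = 3.242 × 0.0864 = 0.280.

d_min ≈ 0.28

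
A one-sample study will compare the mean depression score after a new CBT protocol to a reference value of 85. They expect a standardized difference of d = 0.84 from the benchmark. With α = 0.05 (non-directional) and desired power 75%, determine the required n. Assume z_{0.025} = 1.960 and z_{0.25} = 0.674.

For a one-sample test: n = ((z_{α/2} + z_β) / d)².
z_{α/2} + z_β = 1.960 + 0.674 = 2.634.
n = (2.634 / 0.84)² = 3.136² = 9.83.
Round up.

n = 10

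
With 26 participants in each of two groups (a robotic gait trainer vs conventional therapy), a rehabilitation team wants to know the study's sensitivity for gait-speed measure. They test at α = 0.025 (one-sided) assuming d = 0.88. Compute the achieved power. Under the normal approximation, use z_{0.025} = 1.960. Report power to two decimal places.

For two equal groups, power = Φ(d·√(n/2) − z_{α}).
d·√(n/2) = 0.88 × √(26/2) = 0.88 × 3.606 = 3.173.
z_β = 3.173 − 1.960 = 1.213.
Power = Φ(1.213) = 0.887.

power ≈ 0.89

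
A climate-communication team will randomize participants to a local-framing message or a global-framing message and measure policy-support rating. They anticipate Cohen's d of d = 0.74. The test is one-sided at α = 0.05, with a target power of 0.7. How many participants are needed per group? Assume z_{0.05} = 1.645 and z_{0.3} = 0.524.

For two independent groups with equal n: n = 2·((z_{α} + z_β) / d)².
z_{α} + z_β = 1.645 + 0.524 = 2.169.
n = 2 × (2.169 / 0.74)² = 2 × 2.931² = 2 × 8.59 = 17.2.
Round up to the next whole participant.

n = 18 per group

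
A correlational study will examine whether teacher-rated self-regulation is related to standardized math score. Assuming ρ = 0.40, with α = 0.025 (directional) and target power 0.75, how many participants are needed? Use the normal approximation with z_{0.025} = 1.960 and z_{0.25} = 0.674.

n = 42

Fisher's z: C = ½·ln((1+r)/(1−r)) = ½·ln(2.3333) = 0.4236.
n = ((z_{α} + z_β)/C)² + 3.
(1.960 + 0.674) / 0.4236 = 2.634 / 0.4236 = 6.218.
n = 6.218² + 3 = 38.67 + 3 = 41.7.
Round up.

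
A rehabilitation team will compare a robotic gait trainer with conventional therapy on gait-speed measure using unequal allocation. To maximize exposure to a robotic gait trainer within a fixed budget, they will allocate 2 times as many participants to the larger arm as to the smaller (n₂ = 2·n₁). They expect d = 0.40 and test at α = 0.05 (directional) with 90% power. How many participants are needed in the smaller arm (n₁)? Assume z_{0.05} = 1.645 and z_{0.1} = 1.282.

With allocation ratio k = n₂/n₁ = 2, Var(x̄₁−x̄₂) = σ²(1/n₁ + 1/(k·n₁)) = σ²·(k+1)/(k·n₁).
So n₁ = (1 + 1/k)·((z_{α} + z_β)/d)² = 1.500 × (2.927/0.40)².
n₁ = 1.500 × 53.55 = 80.3.
Round up: n₁ = 81, giving n₂ = 2 × 81 = 162.

n₁ = 81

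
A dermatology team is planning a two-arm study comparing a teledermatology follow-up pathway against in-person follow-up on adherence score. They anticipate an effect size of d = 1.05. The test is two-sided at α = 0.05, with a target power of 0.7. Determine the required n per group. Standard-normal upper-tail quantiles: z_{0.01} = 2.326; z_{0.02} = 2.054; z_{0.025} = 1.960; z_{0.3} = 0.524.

n = 12 per group

For two independent groups with equal n: n = 2·((z_{α/2} + z_β) / d)².
z_{α/2} + z_β = 1.960 + 0.524 = 2.484.
n = 2 × (2.484 / 1.05)² = 2 × 2.366² = 2 × 5.60 = 11.2.
Round up to the next whole participant.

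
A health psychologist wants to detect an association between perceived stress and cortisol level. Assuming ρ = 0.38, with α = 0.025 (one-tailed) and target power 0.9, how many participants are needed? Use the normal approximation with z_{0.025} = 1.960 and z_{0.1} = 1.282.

n = 69

Fisher's z: C = ½·ln((1+r)/(1−r)) = ½·ln(2.2258) = 0.4001.
n = ((z_{α} + z_β)/C)² + 3.
(1.960 + 1.282) / 0.4001 = 3.242 / 0.4001 = 8.103.
n = 8.103² + 3 = 65.66 + 3 = 68.7.
Round up.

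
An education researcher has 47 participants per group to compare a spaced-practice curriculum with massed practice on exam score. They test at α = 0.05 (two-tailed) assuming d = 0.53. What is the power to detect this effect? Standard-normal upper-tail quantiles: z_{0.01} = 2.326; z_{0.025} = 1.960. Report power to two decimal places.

For two equal groups, power = Φ(d·√(n/2) − z_{α/2}).
d·√(n/2) = 0.53 × √(47/2) = 0.53 × 4.848 = 2.569.
z_β = 2.569 − 1.960 = 0.609.
Power = Φ(0.609) = 0.729.

power ≈ 0.73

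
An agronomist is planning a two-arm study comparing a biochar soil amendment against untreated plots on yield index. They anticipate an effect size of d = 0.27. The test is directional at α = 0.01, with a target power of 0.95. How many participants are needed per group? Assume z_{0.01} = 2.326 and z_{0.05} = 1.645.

n = 433 per group

For two independent groups with equal n: n = 2·((z_{α} + z_β) / d)².
z_{α} + z_β = 2.326 + 1.645 = 3.971.
n = 2 × (3.971 / 0.27)² = 2 × 14.707² = 2 × 216.31 = 432.6.
Round up to the next whole participant.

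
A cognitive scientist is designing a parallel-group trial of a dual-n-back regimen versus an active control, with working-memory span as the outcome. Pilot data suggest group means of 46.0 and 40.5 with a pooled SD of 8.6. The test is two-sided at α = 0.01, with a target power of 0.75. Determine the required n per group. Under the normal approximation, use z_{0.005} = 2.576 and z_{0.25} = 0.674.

n = 52 per group

Cohen's d = |M₁ − M₂| / SD_pooled = |46.0 − 40.5| / 8.6 = 5.5 / 8.6 = 0.640.
For two independent groups with equal n: n = 2·((z_{α/2} + z_β) / d)².
z_{α/2} + z_β = 2.576 + 0.674 = 3.250.
n = 2 × (3.250 / 0.640)² = 2 × 5.078² = 2 × 25.79 = 51.6.
Round up to the next whole participant.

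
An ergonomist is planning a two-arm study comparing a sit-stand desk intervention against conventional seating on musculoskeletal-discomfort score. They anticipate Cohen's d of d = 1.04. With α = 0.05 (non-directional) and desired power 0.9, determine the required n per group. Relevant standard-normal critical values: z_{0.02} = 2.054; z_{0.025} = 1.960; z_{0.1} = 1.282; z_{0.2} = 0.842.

For two independent groups with equal n: n = 2·((z_{α/2} + z_β) / d)².
z_{α/2} + z_β = 1.960 + 1.282 = 3.242.
n = 2 × (3.242 / 1.04)² = 2 × 3.117² = 2 × 9.72 = 19.4.
Round up to the next whole participant.

n = 20 per group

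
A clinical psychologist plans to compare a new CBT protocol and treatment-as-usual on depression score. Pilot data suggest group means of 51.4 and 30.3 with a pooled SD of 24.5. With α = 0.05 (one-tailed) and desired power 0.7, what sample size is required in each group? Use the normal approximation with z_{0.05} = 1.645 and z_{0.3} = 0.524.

Cohen's d = |M₁ − M₂| / SD_pooled = |51.4 − 30.3| / 24.5 = 21.1 / 24.5 = 0.861.
For two independent groups with equal n: n = 2·((z_{α} + z_β) / d)².
z_{α} + z_β = 1.645 + 0.524 = 2.169.
n = 2 × (2.169 / 0.861)² = 2 × 2.519² = 2 × 6.35 = 12.7.
Round up to the next whole participant.

n = 13 per group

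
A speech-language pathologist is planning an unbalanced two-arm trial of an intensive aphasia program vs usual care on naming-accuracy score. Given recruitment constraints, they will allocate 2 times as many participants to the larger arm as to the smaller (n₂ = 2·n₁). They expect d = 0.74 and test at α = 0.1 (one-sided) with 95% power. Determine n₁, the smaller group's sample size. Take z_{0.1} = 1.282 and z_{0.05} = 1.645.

n₁ = 24

With allocation ratio k = n₂/n₁ = 2, Var(x̄₁−x̄₂) = σ²(1/n₁ + 1/(k·n₁)) = σ²·(k+1)/(k·n₁).
So n₁ = (1 + 1/k)·((z_{α} + z_β)/d)² = 1.500 × (2.927/0.74)².
n₁ = 1.500 × 15.65 = 23.5.
Round up: n₁ = 24, giving n₂ = 2 × 24 = 48.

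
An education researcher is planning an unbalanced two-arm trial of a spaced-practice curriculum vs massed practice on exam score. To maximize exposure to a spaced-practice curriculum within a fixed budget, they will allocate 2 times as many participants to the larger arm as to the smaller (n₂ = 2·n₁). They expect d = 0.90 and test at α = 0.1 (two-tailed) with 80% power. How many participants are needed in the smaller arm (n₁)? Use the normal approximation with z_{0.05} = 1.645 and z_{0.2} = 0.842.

With allocation ratio k = n₂/n₁ = 2, Var(x̄₁−x̄₂) = σ²(1/n₁ + 1/(k·n₁)) = σ²·(k+1)/(k·n₁).
So n₁ = (1 + 1/k)·((z_{α/2} + z_β)/d)² = 1.500 × (2.487/0.90)².
n₁ = 1.500 × 7.64 = 11.5.
Round up: n₁ = 12, giving n₂ = 2 × 12 = 24.

n₁ = 12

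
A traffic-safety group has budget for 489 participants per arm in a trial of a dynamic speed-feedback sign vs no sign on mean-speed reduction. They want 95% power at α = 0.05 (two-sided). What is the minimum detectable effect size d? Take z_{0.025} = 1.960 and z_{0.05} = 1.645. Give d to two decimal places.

d_min ≈ 0.23

For two independent groups of n = 489 each: d_min = (z_{α/2} + z_β)·√(2/n).
z-sum = 1.960 + 1.645 = 3.605.
d_min = 3.605 × √(2/489) = 3.605 × 0.0640 = 0.231.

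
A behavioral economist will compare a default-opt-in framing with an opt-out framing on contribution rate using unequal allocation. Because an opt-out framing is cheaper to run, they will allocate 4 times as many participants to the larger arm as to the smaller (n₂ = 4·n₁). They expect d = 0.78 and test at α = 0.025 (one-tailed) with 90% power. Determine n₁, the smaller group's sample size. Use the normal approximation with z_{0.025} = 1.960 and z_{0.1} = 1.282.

With allocation ratio k = n₂/n₁ = 4, Var(x̄₁−x̄₂) = σ²(1/n₁ + 1/(k·n₁)) = σ²·(k+1)/(k·n₁).
So n₁ = (1 + 1/k)·((z_{α} + z_β)/d)² = 1.250 × (3.242/0.78)².
n₁ = 1.250 × 17.28 = 21.6.
Round up: n₁ = 22, giving n₂ = 4 × 22 = 88.

n₁ = 22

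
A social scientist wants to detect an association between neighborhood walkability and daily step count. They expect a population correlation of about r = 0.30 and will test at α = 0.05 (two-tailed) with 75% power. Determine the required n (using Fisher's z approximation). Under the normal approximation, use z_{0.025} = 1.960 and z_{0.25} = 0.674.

n = 76

Fisher's z: C = ½·ln((1+r)/(1−r)) = ½·ln(1.8571) = 0.3095.
n = ((z_{α/2} + z_β)/C)² + 3.
(1.960 + 0.674) / 0.3095 = 2.634 / 0.3095 = 8.511.
n = 8.511² + 3 = 72.43 + 3 = 75.4.
Round up.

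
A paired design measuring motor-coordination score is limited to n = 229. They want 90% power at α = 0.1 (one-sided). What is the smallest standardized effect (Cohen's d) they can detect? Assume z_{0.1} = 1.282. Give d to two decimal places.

For a single sample (or paired design) of n = 229: d_min = (z_{α} + z_β)/√n.
z-sum = 1.282 + 1.282 = 2.564.
d_min = 2.564 / √229 = 2.564 / 15.133 = 0.169.

d_min ≈ 0.17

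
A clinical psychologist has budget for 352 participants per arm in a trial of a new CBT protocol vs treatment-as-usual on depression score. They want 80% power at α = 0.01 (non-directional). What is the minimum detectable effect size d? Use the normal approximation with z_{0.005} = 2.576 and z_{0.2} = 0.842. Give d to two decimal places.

d_min ≈ 0.26

For two independent groups of n = 352 each: d_min = (z_{α/2} + z_β)·√(2/n).
z-sum = 2.576 + 0.842 = 3.418.
d_min = 3.418 × √(2/352) = 3.418 × 0.0754 = 0.258.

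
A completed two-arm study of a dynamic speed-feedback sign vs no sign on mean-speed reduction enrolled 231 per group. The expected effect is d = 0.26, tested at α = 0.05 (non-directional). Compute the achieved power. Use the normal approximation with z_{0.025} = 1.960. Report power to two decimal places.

power ≈ 0.80

For two equal groups, power = Φ(d·√(n/2) − z_{α/2}).
d·√(n/2) = 0.26 × √(231/2) = 0.26 × 10.747 = 2.794.
z_β = 2.794 − 1.960 = 0.834.
Power = Φ(0.834) = 0.798.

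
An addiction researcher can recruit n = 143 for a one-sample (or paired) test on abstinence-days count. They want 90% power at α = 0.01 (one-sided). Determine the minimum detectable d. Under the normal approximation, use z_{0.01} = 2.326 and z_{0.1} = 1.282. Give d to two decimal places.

d_min ≈ 0.30

For a single sample (or paired design) of n = 143: d_min = (z_{α} + z_β)/√n.
z-sum = 2.326 + 1.282 = 3.608.
d_min = 3.608 / √143 = 3.608 / 11.958 = 0.302.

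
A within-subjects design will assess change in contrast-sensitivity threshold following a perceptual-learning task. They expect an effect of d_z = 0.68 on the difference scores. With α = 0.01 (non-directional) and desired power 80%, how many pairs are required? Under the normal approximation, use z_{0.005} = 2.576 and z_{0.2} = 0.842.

For a paired (one-sample on differences) test: n = ((z_{α/2} + z_β) / d)².
z_{α/2} + z_β = 2.576 + 0.842 = 3.418.
n = (3.418 / 0.68)² = 5.026² = 25.27.
Round up.

n = 26 pairs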